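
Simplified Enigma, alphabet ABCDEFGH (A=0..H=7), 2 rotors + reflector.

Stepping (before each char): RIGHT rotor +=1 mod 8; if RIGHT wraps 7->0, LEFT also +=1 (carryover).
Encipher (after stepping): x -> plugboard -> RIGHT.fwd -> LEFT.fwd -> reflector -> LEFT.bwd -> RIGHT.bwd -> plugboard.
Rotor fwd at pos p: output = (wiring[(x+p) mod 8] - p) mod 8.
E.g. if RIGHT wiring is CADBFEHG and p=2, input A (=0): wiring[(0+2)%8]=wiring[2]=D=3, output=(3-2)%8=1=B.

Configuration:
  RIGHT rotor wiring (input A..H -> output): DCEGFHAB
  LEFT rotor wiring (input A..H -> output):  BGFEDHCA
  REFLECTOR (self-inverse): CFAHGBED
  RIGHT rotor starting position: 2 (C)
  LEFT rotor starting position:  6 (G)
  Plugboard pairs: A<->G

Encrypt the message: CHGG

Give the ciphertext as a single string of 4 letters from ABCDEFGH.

Char 1 ('C'): step: R->3, L=6; C->plug->C->R->E->L->H->refl->D->L'->C->R'->B->plug->B
Char 2 ('H'): step: R->4, L=6; H->plug->H->R->C->L->D->refl->H->L'->E->R'->C->plug->C
Char 3 ('G'): step: R->5, L=6; G->plug->A->R->C->L->D->refl->H->L'->E->R'->C->plug->C
Char 4 ('G'): step: R->6, L=6; G->plug->A->R->C->L->D->refl->H->L'->E->R'->D->plug->D

Answer: BCCD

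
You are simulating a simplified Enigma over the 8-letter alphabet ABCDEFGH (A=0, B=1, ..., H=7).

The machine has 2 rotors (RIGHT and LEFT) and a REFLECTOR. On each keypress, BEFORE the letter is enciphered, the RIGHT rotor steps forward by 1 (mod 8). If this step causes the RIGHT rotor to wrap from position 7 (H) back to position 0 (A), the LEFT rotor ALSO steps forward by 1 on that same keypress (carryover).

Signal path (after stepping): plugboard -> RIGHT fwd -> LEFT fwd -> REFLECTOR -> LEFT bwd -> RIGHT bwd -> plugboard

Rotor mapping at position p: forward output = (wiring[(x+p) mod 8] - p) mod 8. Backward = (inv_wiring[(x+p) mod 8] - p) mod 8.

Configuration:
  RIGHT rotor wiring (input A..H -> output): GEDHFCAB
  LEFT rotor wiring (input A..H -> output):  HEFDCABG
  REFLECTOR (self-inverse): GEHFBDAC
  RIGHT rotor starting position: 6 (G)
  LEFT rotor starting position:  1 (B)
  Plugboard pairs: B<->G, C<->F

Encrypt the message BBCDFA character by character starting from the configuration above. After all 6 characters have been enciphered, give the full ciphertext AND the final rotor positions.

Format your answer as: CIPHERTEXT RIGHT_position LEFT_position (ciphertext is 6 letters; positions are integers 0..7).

Char 1 ('B'): step: R->7, L=1; B->plug->G->R->D->L->B->refl->E->L'->B->R'->H->plug->H
Char 2 ('B'): step: R->0, L->2 (L advanced); B->plug->G->R->A->L->D->refl->F->L'->G->R'->A->plug->A
Char 3 ('C'): step: R->1, L=2; C->plug->F->R->H->L->C->refl->H->L'->E->R'->D->plug->D
Char 4 ('D'): step: R->2, L=2; D->plug->D->R->A->L->D->refl->F->L'->G->R'->E->plug->E
Char 5 ('F'): step: R->3, L=2; F->plug->C->R->H->L->C->refl->H->L'->E->R'->A->plug->A
Char 6 ('A'): step: R->4, L=2; A->plug->A->R->B->L->B->refl->E->L'->F->R'->D->plug->D
Final: ciphertext=HADEAD, RIGHT=4, LEFT=2

Answer: HADEAD 4 2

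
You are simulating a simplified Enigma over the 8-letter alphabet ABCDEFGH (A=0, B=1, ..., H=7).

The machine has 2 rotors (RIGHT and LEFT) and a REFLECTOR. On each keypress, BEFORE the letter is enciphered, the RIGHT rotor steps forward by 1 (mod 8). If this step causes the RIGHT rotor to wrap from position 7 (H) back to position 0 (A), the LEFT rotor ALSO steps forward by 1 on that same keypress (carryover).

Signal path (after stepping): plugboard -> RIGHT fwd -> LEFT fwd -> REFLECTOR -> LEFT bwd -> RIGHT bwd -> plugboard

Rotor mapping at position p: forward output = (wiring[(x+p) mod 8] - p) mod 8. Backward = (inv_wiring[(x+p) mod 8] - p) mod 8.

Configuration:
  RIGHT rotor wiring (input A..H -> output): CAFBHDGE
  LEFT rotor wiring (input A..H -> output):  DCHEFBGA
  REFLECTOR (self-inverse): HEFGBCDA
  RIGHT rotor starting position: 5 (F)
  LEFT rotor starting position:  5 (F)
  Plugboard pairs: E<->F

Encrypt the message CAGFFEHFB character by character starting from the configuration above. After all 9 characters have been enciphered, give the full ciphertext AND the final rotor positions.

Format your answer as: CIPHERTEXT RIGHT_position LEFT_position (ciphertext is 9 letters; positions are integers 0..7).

Char 1 ('C'): step: R->6, L=5; C->plug->C->R->E->L->F->refl->C->L'->F->R'->H->plug->H
Char 2 ('A'): step: R->7, L=5; A->plug->A->R->F->L->C->refl->F->L'->E->R'->G->plug->G
Char 3 ('G'): step: R->0, L->6 (L advanced); G->plug->G->R->G->L->H->refl->A->L'->A->R'->B->plug->B
Char 4 ('F'): step: R->1, L=6; F->plug->E->R->C->L->F->refl->C->L'->B->R'->H->plug->H
Char 5 ('F'): step: R->2, L=6; F->plug->E->R->E->L->B->refl->E->L'->D->R'->A->plug->A
Char 6 ('E'): step: R->3, L=6; E->plug->F->R->H->L->D->refl->G->L'->F->R'->G->plug->G
Char 7 ('H'): step: R->4, L=6; H->plug->H->R->F->L->G->refl->D->L'->H->R'->B->plug->B
Char 8 ('F'): step: R->5, L=6; F->plug->E->R->D->L->E->refl->B->L'->E->R'->G->plug->G
Char 9 ('B'): step: R->6, L=6; B->plug->B->R->G->L->H->refl->A->L'->A->R'->A->plug->A
Final: ciphertext=HGBHAGBGA, RIGHT=6, LEFT=6

Answer: HGBHAGBGA 6 6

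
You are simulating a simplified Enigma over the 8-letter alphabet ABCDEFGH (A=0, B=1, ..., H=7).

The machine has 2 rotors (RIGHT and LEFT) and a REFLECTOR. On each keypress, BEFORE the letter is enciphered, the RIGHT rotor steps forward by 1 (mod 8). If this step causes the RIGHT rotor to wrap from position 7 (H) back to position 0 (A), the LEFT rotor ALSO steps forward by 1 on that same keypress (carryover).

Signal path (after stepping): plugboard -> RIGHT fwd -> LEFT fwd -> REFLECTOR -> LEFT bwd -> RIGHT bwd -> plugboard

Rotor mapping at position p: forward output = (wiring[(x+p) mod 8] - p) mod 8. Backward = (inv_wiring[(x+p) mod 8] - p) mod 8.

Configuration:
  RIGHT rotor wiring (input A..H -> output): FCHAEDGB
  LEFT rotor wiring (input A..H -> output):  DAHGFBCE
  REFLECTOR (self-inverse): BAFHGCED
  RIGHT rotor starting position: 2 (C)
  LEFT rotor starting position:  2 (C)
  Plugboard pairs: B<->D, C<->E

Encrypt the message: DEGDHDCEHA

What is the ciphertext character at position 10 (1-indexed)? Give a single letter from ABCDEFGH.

Char 1 ('D'): step: R->3, L=2; D->plug->B->R->B->L->E->refl->G->L'->H->R'->G->plug->G
Char 2 ('E'): step: R->4, L=2; E->plug->C->R->C->L->D->refl->H->L'->D->R'->G->plug->G
Char 3 ('G'): step: R->5, L=2; G->plug->G->R->D->L->H->refl->D->L'->C->R'->F->plug->F
Char 4 ('D'): step: R->6, L=2; D->plug->B->R->D->L->H->refl->D->L'->C->R'->F->plug->F
Char 5 ('H'): step: R->7, L=2; H->plug->H->R->H->L->G->refl->E->L'->B->R'->E->plug->C
Char 6 ('D'): step: R->0, L->3 (L advanced); D->plug->B->R->C->L->G->refl->E->L'->H->R'->C->plug->E
Char 7 ('C'): step: R->1, L=3; C->plug->E->R->C->L->G->refl->E->L'->H->R'->C->plug->E
Char 8 ('E'): step: R->2, L=3; E->plug->C->R->C->L->G->refl->E->L'->H->R'->F->plug->F
Char 9 ('H'): step: R->3, L=3; H->plug->H->R->E->L->B->refl->A->L'->F->R'->A->plug->A
Char 10 ('A'): step: R->4, L=3; A->plug->A->R->A->L->D->refl->H->L'->D->R'->G->plug->G

G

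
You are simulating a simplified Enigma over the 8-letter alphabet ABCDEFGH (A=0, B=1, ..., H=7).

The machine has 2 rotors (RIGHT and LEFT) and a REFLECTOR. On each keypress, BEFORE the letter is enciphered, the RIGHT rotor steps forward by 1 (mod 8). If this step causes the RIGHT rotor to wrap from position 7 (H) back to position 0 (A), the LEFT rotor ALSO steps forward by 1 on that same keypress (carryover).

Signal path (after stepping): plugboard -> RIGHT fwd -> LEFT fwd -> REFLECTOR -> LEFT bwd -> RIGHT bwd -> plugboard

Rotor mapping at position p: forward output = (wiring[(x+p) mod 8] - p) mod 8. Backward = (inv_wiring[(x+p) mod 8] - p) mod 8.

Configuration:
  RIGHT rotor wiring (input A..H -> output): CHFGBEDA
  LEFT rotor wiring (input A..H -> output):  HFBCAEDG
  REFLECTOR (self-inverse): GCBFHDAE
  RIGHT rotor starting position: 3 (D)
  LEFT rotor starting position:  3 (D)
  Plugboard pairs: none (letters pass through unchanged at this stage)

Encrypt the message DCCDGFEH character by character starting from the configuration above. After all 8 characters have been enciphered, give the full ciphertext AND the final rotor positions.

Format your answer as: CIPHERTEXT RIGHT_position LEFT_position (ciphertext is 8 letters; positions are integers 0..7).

Char 1 ('D'): step: R->4, L=3; D->plug->D->R->E->L->D->refl->F->L'->B->R'->G->plug->G
Char 2 ('C'): step: R->5, L=3; C->plug->C->R->D->L->A->refl->G->L'->H->R'->A->plug->A
Char 3 ('C'): step: R->6, L=3; C->plug->C->R->E->L->D->refl->F->L'->B->R'->D->plug->D
Char 4 ('D'): step: R->7, L=3; D->plug->D->R->G->L->C->refl->B->L'->C->R'->F->plug->F
Char 5 ('G'): step: R->0, L->4 (L advanced); G->plug->G->R->D->L->C->refl->B->L'->F->R'->C->plug->C
Char 6 ('F'): step: R->1, L=4; F->plug->F->R->C->L->H->refl->E->L'->A->R'->D->plug->D
Char 7 ('E'): step: R->2, L=4; E->plug->E->R->B->L->A->refl->G->L'->H->R'->C->plug->C
Char 8 ('H'): step: R->3, L=4; H->plug->H->R->C->L->H->refl->E->L'->A->R'->D->plug->D
Final: ciphertext=GADFCDCD, RIGHT=3, LEFT=4

Answer: GADFCDCD 3 4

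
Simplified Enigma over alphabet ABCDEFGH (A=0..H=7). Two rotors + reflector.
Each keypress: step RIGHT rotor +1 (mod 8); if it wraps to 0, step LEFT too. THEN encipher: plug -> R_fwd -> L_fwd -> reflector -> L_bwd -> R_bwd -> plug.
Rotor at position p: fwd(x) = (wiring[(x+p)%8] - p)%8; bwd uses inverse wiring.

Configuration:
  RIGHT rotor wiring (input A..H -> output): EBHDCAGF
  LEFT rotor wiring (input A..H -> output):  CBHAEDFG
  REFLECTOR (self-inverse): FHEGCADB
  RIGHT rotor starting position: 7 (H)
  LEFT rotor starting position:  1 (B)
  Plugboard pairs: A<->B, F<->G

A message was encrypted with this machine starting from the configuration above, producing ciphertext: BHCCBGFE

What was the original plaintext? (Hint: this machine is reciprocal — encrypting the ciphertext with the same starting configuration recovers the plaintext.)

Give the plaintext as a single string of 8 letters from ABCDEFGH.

Char 1 ('B'): step: R->0, L->2 (L advanced); B->plug->A->R->E->L->D->refl->G->L'->B->R'->B->plug->A
Char 2 ('H'): step: R->1, L=2; H->plug->H->R->D->L->B->refl->H->L'->H->R'->E->plug->E
Char 3 ('C'): step: R->2, L=2; C->plug->C->R->A->L->F->refl->A->L'->G->R'->D->plug->D
Char 4 ('C'): step: R->3, L=2; C->plug->C->R->F->L->E->refl->C->L'->C->R'->E->plug->E
Char 5 ('B'): step: R->4, L=2; B->plug->A->R->G->L->A->refl->F->L'->A->R'->E->plug->E
Char 6 ('G'): step: R->5, L=2; G->plug->F->R->C->L->C->refl->E->L'->F->R'->H->plug->H
Char 7 ('F'): step: R->6, L=2; F->plug->G->R->E->L->D->refl->G->L'->B->R'->E->plug->E
Char 8 ('E'): step: R->7, L=2; E->plug->E->R->E->L->D->refl->G->L'->B->R'->G->plug->F

Answer: AEDEEHEF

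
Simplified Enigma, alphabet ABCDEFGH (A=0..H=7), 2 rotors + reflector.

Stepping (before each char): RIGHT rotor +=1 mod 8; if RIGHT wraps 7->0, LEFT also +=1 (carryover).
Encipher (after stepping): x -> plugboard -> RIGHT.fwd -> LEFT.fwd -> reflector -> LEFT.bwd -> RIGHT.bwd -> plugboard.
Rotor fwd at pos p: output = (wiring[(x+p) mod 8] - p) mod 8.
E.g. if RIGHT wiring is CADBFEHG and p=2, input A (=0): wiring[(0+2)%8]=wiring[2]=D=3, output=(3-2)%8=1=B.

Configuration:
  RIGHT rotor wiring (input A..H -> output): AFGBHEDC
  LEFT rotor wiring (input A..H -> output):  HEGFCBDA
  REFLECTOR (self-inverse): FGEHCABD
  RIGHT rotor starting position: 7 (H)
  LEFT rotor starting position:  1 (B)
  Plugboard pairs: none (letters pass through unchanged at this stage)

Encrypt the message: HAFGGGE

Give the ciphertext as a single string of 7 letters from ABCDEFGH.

Answer: CBBADCD

Derivation:
Char 1 ('H'): step: R->0, L->2 (L advanced); H->plug->H->R->C->L->A->refl->F->L'->G->R'->C->plug->C
Char 2 ('A'): step: R->1, L=2; A->plug->A->R->E->L->B->refl->G->L'->F->R'->B->plug->B
Char 3 ('F'): step: R->2, L=2; F->plug->F->R->A->L->E->refl->C->L'->H->R'->B->plug->B
Char 4 ('G'): step: R->3, L=2; G->plug->G->R->C->L->A->refl->F->L'->G->R'->A->plug->A
Char 5 ('G'): step: R->4, L=2; G->plug->G->R->C->L->A->refl->F->L'->G->R'->D->plug->D
Char 6 ('G'): step: R->5, L=2; G->plug->G->R->E->L->B->refl->G->L'->F->R'->C->plug->C
Char 7 ('E'): step: R->6, L=2; E->plug->E->R->A->L->E->refl->C->L'->H->R'->D->plug->D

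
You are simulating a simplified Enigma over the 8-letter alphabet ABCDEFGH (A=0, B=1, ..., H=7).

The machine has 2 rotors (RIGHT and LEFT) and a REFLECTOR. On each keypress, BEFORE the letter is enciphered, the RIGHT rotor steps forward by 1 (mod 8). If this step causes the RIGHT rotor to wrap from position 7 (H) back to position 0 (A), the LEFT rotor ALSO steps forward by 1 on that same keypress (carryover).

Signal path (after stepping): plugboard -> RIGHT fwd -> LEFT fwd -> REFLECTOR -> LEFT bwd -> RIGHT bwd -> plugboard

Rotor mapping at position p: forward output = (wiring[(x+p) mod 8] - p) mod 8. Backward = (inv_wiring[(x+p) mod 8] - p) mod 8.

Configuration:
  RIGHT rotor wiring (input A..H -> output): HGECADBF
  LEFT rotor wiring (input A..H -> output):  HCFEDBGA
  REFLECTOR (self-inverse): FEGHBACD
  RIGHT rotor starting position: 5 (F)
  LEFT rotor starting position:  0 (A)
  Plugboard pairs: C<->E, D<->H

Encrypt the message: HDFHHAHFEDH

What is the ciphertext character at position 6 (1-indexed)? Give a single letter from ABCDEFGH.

Char 1 ('H'): step: R->6, L=0; H->plug->D->R->A->L->H->refl->D->L'->E->R'->F->plug->F
Char 2 ('D'): step: R->7, L=0; D->plug->H->R->C->L->F->refl->A->L'->H->R'->C->plug->E
Char 3 ('F'): step: R->0, L->1 (L advanced); F->plug->F->R->D->L->C->refl->G->L'->H->R'->A->plug->A
Char 4 ('H'): step: R->1, L=1; H->plug->D->R->H->L->G->refl->C->L'->D->R'->B->plug->B
Char 5 ('H'): step: R->2, L=1; H->plug->D->R->B->L->E->refl->B->L'->A->R'->B->plug->B
Char 6 ('A'): step: R->3, L=1; A->plug->A->R->H->L->G->refl->C->L'->D->R'->G->plug->G

G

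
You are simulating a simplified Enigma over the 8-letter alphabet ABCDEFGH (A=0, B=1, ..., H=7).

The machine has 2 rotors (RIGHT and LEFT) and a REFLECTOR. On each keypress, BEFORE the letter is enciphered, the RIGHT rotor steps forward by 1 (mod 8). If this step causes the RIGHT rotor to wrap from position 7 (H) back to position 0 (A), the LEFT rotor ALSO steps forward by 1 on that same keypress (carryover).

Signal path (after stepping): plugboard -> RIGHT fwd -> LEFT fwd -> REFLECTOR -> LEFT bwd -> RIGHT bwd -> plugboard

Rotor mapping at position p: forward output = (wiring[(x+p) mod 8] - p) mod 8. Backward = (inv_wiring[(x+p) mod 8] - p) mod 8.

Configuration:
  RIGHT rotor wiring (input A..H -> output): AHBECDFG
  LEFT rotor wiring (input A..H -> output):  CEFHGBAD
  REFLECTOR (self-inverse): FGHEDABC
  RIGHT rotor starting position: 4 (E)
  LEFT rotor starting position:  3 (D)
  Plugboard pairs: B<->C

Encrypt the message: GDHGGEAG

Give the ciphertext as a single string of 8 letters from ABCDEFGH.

Answer: HCDBDBFB

Derivation:
Char 1 ('G'): step: R->5, L=3; G->plug->G->R->H->L->C->refl->H->L'->F->R'->H->plug->H
Char 2 ('D'): step: R->6, L=3; D->plug->D->R->B->L->D->refl->E->L'->A->R'->B->plug->C
Char 3 ('H'): step: R->7, L=3; H->plug->H->R->G->L->B->refl->G->L'->C->R'->D->plug->D
Char 4 ('G'): step: R->0, L->4 (L advanced); G->plug->G->R->F->L->A->refl->F->L'->B->R'->C->plug->B
Char 5 ('G'): step: R->1, L=4; G->plug->G->R->F->L->A->refl->F->L'->B->R'->D->plug->D
Char 6 ('E'): step: R->2, L=4; E->plug->E->R->D->L->H->refl->C->L'->A->R'->C->plug->B
Char 7 ('A'): step: R->3, L=4; A->plug->A->R->B->L->F->refl->A->L'->F->R'->F->plug->F
Char 8 ('G'): step: R->4, L=4; G->plug->G->R->F->L->A->refl->F->L'->B->R'->C->plug->B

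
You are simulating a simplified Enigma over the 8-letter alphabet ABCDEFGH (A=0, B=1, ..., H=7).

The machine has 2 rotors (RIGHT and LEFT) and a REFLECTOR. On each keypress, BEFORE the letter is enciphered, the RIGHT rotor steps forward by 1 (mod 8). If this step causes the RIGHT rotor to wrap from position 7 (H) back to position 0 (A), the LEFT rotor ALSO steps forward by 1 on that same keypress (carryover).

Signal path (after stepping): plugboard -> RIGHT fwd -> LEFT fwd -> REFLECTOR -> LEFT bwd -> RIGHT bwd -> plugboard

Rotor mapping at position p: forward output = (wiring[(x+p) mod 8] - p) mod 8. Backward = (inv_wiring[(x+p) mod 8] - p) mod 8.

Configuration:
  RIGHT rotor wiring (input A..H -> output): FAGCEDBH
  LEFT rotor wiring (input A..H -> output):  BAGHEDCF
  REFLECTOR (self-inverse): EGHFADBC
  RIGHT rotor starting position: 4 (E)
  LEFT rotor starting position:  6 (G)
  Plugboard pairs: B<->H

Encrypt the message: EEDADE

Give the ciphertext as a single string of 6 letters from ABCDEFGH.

Answer: FFBBCF

Derivation:
Char 1 ('E'): step: R->5, L=6; E->plug->E->R->D->L->C->refl->H->L'->B->R'->F->plug->F
Char 2 ('E'): step: R->6, L=6; E->plug->E->R->A->L->E->refl->A->L'->E->R'->F->plug->F
Char 3 ('D'): step: R->7, L=6; D->plug->D->R->H->L->F->refl->D->L'->C->R'->H->plug->B
Char 4 ('A'): step: R->0, L->7 (L advanced); A->plug->A->R->F->L->F->refl->D->L'->H->R'->H->plug->B
Char 5 ('D'): step: R->1, L=7; D->plug->D->R->D->L->H->refl->C->L'->B->R'->C->plug->C
Char 6 ('E'): step: R->2, L=7; E->plug->E->R->H->L->D->refl->F->L'->F->R'->F->plug->F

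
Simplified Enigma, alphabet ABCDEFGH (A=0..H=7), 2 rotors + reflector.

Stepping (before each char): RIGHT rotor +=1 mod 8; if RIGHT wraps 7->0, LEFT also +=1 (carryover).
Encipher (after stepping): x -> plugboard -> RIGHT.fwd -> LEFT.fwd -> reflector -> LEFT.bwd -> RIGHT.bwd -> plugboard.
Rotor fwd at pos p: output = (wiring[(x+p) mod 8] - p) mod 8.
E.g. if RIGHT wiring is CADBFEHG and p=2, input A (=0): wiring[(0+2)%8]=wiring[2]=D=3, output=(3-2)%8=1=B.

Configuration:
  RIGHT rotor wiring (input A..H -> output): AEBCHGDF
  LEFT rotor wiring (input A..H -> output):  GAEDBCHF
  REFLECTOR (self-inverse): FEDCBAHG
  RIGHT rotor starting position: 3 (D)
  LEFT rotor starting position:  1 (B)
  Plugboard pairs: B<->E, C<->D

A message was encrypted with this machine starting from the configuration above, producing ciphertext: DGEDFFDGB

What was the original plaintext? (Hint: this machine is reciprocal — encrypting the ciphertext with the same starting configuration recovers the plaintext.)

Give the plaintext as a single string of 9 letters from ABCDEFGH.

Answer: ADBFDHEHA

Derivation:
Char 1 ('D'): step: R->4, L=1; D->plug->C->R->H->L->F->refl->A->L'->D->R'->A->plug->A
Char 2 ('G'): step: R->5, L=1; G->plug->G->R->F->L->G->refl->H->L'->A->R'->C->plug->D
Char 3 ('E'): step: R->6, L=1; E->plug->B->R->H->L->F->refl->A->L'->D->R'->E->plug->B
Char 4 ('D'): step: R->7, L=1; D->plug->C->R->F->L->G->refl->H->L'->A->R'->F->plug->F
Char 5 ('F'): step: R->0, L->2 (L advanced); F->plug->F->R->G->L->E->refl->B->L'->B->R'->C->plug->D
Char 6 ('F'): step: R->1, L=2; F->plug->F->R->C->L->H->refl->G->L'->H->R'->H->plug->H
Char 7 ('D'): step: R->2, L=2; D->plug->C->R->F->L->D->refl->C->L'->A->R'->B->plug->E
Char 8 ('G'): step: R->3, L=2; G->plug->G->R->B->L->B->refl->E->L'->G->R'->H->plug->H
Char 9 ('B'): step: R->4, L=2; B->plug->E->R->E->L->F->refl->A->L'->D->R'->A->plug->A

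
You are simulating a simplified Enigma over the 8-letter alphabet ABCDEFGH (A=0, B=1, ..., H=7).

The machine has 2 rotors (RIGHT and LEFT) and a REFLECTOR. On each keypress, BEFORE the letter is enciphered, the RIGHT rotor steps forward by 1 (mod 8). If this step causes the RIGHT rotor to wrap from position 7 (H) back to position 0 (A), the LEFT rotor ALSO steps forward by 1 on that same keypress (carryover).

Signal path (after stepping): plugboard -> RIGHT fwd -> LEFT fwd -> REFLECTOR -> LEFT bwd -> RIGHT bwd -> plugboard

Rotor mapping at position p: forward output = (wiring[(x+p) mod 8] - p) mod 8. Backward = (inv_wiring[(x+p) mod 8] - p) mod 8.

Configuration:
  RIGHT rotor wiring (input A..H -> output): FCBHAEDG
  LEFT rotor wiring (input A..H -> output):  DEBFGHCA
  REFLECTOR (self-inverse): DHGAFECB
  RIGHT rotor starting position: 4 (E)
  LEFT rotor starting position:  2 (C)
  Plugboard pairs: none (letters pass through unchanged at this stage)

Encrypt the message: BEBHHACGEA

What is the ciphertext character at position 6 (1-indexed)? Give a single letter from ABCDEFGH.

Char 1 ('B'): step: R->5, L=2; B->plug->B->R->G->L->B->refl->H->L'->A->R'->D->plug->D
Char 2 ('E'): step: R->6, L=2; E->plug->E->R->D->L->F->refl->E->L'->C->R'->G->plug->G
Char 3 ('B'): step: R->7, L=2; B->plug->B->R->G->L->B->refl->H->L'->A->R'->E->plug->E
Char 4 ('H'): step: R->0, L->3 (L advanced); H->plug->H->R->G->L->B->refl->H->L'->D->R'->G->plug->G
Char 5 ('H'): step: R->1, L=3; H->plug->H->R->E->L->F->refl->E->L'->C->R'->F->plug->F
Char 6 ('A'): step: R->2, L=3; A->plug->A->R->H->L->G->refl->C->L'->A->R'->H->plug->H

H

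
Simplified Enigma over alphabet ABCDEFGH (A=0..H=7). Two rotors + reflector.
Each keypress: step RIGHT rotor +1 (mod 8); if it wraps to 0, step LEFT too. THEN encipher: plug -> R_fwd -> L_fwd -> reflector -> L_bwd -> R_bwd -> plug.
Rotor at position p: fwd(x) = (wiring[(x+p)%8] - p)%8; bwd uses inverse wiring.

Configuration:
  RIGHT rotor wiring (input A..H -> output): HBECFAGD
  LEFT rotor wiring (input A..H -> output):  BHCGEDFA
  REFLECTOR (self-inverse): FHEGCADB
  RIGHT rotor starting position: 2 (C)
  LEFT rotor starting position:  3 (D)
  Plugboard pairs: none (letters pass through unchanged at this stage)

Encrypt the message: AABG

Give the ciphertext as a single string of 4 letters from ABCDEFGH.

Answer: HDFC

Derivation:
Char 1 ('A'): step: R->3, L=3; A->plug->A->R->H->L->H->refl->B->L'->B->R'->H->plug->H
Char 2 ('A'): step: R->4, L=3; A->plug->A->R->B->L->B->refl->H->L'->H->R'->D->plug->D
Char 3 ('B'): step: R->5, L=3; B->plug->B->R->B->L->B->refl->H->L'->H->R'->F->plug->F
Char 4 ('G'): step: R->6, L=3; G->plug->G->R->H->L->H->refl->B->L'->B->R'->C->plug->C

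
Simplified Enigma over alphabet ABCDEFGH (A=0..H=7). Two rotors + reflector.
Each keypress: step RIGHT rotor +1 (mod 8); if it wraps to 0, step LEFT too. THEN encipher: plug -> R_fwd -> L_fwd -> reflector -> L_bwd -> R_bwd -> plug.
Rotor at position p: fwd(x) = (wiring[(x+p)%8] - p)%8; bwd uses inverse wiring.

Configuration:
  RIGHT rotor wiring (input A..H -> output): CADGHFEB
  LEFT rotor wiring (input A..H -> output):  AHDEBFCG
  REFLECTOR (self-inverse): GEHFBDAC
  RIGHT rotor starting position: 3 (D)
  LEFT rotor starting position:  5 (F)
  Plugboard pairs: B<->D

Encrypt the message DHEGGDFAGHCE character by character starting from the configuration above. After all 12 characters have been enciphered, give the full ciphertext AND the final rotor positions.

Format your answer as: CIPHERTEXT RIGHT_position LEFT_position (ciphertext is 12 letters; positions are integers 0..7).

Char 1 ('D'): step: R->4, L=5; D->plug->B->R->B->L->F->refl->D->L'->D->R'->A->plug->A
Char 2 ('H'): step: R->5, L=5; H->plug->H->R->C->L->B->refl->E->L'->H->R'->B->plug->D
Char 3 ('E'): step: R->6, L=5; E->plug->E->R->F->L->G->refl->A->L'->A->R'->F->plug->F
Char 4 ('G'): step: R->7, L=5; G->plug->G->R->G->L->H->refl->C->L'->E->R'->D->plug->B
Char 5 ('G'): step: R->0, L->6 (L advanced); G->plug->G->R->E->L->F->refl->D->L'->G->R'->D->plug->B
Char 6 ('D'): step: R->1, L=6; D->plug->B->R->C->L->C->refl->H->L'->H->R'->A->plug->A
Char 7 ('F'): step: R->2, L=6; F->plug->F->R->H->L->H->refl->C->L'->C->R'->E->plug->E
Char 8 ('A'): step: R->3, L=6; A->plug->A->R->D->L->B->refl->E->L'->A->R'->H->plug->H
Char 9 ('G'): step: R->4, L=6; G->plug->G->R->H->L->H->refl->C->L'->C->R'->H->plug->H
Char 10 ('H'): step: R->5, L=6; H->plug->H->R->C->L->C->refl->H->L'->H->R'->B->plug->D
Char 11 ('C'): step: R->6, L=6; C->plug->C->R->E->L->F->refl->D->L'->G->R'->A->plug->A
Char 12 ('E'): step: R->7, L=6; E->plug->E->R->H->L->H->refl->C->L'->C->R'->A->plug->A
Final: ciphertext=ADFBBAEHHDAA, RIGHT=7, LEFT=6

Answer: ADFBBAEHHDAA 7 6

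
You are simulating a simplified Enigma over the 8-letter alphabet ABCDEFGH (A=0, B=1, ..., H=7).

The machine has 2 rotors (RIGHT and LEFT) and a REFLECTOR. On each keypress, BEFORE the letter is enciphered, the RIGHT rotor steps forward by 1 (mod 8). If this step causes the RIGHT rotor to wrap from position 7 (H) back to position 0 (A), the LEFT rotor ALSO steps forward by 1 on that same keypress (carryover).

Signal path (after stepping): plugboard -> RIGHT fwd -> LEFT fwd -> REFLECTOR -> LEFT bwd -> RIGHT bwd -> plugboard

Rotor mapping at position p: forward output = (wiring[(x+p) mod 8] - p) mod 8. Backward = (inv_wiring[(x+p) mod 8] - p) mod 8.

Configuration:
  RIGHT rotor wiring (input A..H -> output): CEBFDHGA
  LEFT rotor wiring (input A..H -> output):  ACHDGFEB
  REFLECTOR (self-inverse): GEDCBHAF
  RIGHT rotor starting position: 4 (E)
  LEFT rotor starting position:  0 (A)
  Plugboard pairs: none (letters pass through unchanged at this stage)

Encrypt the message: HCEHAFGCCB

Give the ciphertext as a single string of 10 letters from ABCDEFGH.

Answer: EAHBGCHGEG

Derivation:
Char 1 ('H'): step: R->5, L=0; H->plug->H->R->G->L->E->refl->B->L'->H->R'->E->plug->E
Char 2 ('C'): step: R->6, L=0; C->plug->C->R->E->L->G->refl->A->L'->A->R'->A->plug->A
Char 3 ('E'): step: R->7, L=0; E->plug->E->R->G->L->E->refl->B->L'->H->R'->H->plug->H
Char 4 ('H'): step: R->0, L->1 (L advanced); H->plug->H->R->A->L->B->refl->E->L'->E->R'->B->plug->B
Char 5 ('A'): step: R->1, L=1; A->plug->A->R->D->L->F->refl->H->L'->H->R'->G->plug->G
Char 6 ('F'): step: R->2, L=1; F->plug->F->R->G->L->A->refl->G->L'->B->R'->C->plug->C
Char 7 ('G'): step: R->3, L=1; G->plug->G->R->B->L->G->refl->A->L'->G->R'->H->plug->H
Char 8 ('C'): step: R->4, L=1; C->plug->C->R->C->L->C->refl->D->L'->F->R'->G->plug->G
Char 9 ('C'): step: R->5, L=1; C->plug->C->R->D->L->F->refl->H->L'->H->R'->E->plug->E
Char 10 ('B'): step: R->6, L=1; B->plug->B->R->C->L->C->refl->D->L'->F->R'->G->plug->G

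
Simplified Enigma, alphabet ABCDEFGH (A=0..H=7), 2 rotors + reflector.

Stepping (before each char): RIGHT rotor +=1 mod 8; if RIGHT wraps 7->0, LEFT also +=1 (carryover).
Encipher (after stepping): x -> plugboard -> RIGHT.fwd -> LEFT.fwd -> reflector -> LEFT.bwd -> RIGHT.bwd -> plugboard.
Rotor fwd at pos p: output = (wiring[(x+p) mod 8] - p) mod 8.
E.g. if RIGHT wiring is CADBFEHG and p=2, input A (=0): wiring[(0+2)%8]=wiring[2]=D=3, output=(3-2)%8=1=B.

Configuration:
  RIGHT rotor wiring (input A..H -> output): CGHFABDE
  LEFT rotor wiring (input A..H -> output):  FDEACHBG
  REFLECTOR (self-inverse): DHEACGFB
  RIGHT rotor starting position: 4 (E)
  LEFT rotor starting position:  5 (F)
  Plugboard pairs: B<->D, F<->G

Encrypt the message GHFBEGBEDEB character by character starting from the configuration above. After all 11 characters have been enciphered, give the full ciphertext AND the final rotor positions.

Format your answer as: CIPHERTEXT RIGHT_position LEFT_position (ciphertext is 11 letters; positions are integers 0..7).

Char 1 ('G'): step: R->5, L=5; G->plug->F->R->C->L->B->refl->H->L'->F->R'->D->plug->B
Char 2 ('H'): step: R->6, L=5; H->plug->H->R->D->L->A->refl->D->L'->G->R'->B->plug->D
Char 3 ('F'): step: R->7, L=5; F->plug->G->R->C->L->B->refl->H->L'->F->R'->A->plug->A
Char 4 ('B'): step: R->0, L->6 (L advanced); B->plug->D->R->F->L->C->refl->E->L'->G->R'->B->plug->D
Char 5 ('E'): step: R->1, L=6; E->plug->E->R->A->L->D->refl->A->L'->B->R'->H->plug->H
Char 6 ('G'): step: R->2, L=6; G->plug->F->R->C->L->H->refl->B->L'->H->R'->D->plug->B
Char 7 ('B'): step: R->3, L=6; B->plug->D->R->A->L->D->refl->A->L'->B->R'->E->plug->E
Char 8 ('E'): step: R->4, L=6; E->plug->E->R->G->L->E->refl->C->L'->F->R'->B->plug->D
Char 9 ('D'): step: R->5, L=6; D->plug->B->R->G->L->E->refl->C->L'->F->R'->D->plug->B
Char 10 ('E'): step: R->6, L=6; E->plug->E->R->B->L->A->refl->D->L'->A->R'->D->plug->B
Char 11 ('B'): step: R->7, L=6; B->plug->D->R->A->L->D->refl->A->L'->B->R'->F->plug->G
Final: ciphertext=BDADHBEDBBG, RIGHT=7, LEFT=6

Answer: BDADHBEDBBG 7 6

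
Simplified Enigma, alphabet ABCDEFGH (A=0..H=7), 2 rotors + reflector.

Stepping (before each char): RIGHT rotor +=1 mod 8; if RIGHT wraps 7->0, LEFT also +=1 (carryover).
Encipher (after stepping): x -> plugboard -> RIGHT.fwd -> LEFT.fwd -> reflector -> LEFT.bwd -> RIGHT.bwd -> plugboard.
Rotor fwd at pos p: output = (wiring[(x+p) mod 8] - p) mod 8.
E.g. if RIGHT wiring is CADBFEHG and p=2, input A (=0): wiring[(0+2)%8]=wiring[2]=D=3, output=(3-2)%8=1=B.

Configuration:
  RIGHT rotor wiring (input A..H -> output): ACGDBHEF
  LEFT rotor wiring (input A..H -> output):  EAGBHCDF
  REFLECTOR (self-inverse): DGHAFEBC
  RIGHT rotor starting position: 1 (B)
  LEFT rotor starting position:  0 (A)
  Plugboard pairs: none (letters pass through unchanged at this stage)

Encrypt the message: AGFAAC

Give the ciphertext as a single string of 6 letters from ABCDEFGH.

Answer: DADDHF

Derivation:
Char 1 ('A'): step: R->2, L=0; A->plug->A->R->E->L->H->refl->C->L'->F->R'->D->plug->D
Char 2 ('G'): step: R->3, L=0; G->plug->G->R->H->L->F->refl->E->L'->A->R'->A->plug->A
Char 3 ('F'): step: R->4, L=0; F->plug->F->R->G->L->D->refl->A->L'->B->R'->D->plug->D
Char 4 ('A'): step: R->5, L=0; A->plug->A->R->C->L->G->refl->B->L'->D->R'->D->plug->D
Char 5 ('A'): step: R->6, L=0; A->plug->A->R->G->L->D->refl->A->L'->B->R'->H->plug->H
Char 6 ('C'): step: R->7, L=0; C->plug->C->R->D->L->B->refl->G->L'->C->R'->F->plug->F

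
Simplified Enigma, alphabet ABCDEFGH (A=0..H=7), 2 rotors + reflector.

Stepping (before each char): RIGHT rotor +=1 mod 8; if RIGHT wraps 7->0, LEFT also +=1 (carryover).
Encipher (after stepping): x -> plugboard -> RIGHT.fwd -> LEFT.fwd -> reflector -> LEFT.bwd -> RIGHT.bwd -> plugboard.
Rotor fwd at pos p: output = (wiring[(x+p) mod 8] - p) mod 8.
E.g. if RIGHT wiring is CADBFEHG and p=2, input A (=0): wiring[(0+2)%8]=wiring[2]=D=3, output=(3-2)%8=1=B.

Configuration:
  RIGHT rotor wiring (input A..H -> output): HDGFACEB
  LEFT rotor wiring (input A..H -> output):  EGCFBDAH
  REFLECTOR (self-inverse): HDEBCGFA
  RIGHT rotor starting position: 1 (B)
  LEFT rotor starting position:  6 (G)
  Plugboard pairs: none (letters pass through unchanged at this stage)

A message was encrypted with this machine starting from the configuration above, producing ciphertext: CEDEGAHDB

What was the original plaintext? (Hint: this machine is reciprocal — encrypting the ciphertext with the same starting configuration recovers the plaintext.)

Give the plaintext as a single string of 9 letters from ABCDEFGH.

Answer: HDEFFDGFF

Derivation:
Char 1 ('C'): step: R->2, L=6; C->plug->C->R->G->L->D->refl->B->L'->B->R'->H->plug->H
Char 2 ('E'): step: R->3, L=6; E->plug->E->R->G->L->D->refl->B->L'->B->R'->D->plug->D
Char 3 ('D'): step: R->4, L=6; D->plug->D->R->F->L->H->refl->A->L'->D->R'->E->plug->E
Char 4 ('E'): step: R->5, L=6; E->plug->E->R->G->L->D->refl->B->L'->B->R'->F->plug->F
Char 5 ('G'): step: R->6, L=6; G->plug->G->R->C->L->G->refl->F->L'->H->R'->F->plug->F
Char 6 ('A'): step: R->7, L=6; A->plug->A->R->C->L->G->refl->F->L'->H->R'->D->plug->D
Char 7 ('H'): step: R->0, L->7 (L advanced); H->plug->H->R->B->L->F->refl->G->L'->E->R'->G->plug->G
Char 8 ('D'): step: R->1, L=7; D->plug->D->R->H->L->B->refl->D->L'->D->R'->F->plug->F
Char 9 ('B'): step: R->2, L=7; B->plug->B->R->D->L->D->refl->B->L'->H->R'->F->plug->F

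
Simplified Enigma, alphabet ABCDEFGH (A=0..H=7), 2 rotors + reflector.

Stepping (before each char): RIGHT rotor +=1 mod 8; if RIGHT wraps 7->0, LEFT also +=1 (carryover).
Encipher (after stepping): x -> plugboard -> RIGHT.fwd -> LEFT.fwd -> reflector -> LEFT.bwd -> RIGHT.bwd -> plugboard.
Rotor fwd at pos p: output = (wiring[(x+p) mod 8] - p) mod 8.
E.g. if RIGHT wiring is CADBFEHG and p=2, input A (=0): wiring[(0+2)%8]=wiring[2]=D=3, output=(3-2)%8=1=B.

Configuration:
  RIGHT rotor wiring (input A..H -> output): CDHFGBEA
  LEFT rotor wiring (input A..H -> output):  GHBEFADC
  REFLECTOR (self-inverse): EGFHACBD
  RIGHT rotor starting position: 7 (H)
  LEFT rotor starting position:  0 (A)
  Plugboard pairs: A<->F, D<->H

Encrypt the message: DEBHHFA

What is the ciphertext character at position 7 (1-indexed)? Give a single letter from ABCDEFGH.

Char 1 ('D'): step: R->0, L->1 (L advanced); D->plug->H->R->A->L->G->refl->B->L'->G->R'->E->plug->E
Char 2 ('E'): step: R->1, L=1; E->plug->E->R->A->L->G->refl->B->L'->G->R'->B->plug->B
Char 3 ('B'): step: R->2, L=1; B->plug->B->R->D->L->E->refl->A->L'->B->R'->H->plug->D
Char 4 ('H'): step: R->3, L=1; H->plug->D->R->B->L->A->refl->E->L'->D->R'->B->plug->B
Char 5 ('H'): step: R->4, L=1; H->plug->D->R->E->L->H->refl->D->L'->C->R'->A->plug->F
Char 6 ('F'): step: R->5, L=1; F->plug->A->R->E->L->H->refl->D->L'->C->R'->F->plug->A
Char 7 ('A'): step: R->6, L=1; A->plug->F->R->H->L->F->refl->C->L'->F->R'->D->plug->H

H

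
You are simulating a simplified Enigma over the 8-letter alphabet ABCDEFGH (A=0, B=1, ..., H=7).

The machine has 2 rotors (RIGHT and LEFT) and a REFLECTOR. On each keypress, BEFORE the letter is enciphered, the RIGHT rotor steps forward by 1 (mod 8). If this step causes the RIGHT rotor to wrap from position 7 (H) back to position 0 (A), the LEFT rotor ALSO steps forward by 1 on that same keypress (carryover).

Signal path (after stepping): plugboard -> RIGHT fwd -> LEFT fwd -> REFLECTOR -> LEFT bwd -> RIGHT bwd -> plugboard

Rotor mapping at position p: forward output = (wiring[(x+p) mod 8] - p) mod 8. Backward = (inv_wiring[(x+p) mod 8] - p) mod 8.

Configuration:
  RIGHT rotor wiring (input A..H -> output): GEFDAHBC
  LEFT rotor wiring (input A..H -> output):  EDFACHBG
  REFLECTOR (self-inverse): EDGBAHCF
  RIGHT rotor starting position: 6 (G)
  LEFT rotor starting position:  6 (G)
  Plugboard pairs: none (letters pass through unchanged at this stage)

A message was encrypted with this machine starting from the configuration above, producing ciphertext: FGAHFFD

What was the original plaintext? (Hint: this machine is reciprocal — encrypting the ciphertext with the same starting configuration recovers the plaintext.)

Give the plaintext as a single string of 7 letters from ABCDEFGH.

Answer: DEDCEGF

Derivation:
Char 1 ('F'): step: R->7, L=6; F->plug->F->R->B->L->A->refl->E->L'->G->R'->D->plug->D
Char 2 ('G'): step: R->0, L->7 (L advanced); G->plug->G->R->B->L->F->refl->H->L'->A->R'->E->plug->E
Char 3 ('A'): step: R->1, L=7; A->plug->A->R->D->L->G->refl->C->L'->H->R'->D->plug->D
Char 4 ('H'): step: R->2, L=7; H->plug->H->R->C->L->E->refl->A->L'->G->R'->C->plug->C
Char 5 ('F'): step: R->3, L=7; F->plug->F->R->D->L->G->refl->C->L'->H->R'->E->plug->E
Char 6 ('F'): step: R->4, L=7; F->plug->F->R->A->L->H->refl->F->L'->B->R'->G->plug->G
Char 7 ('D'): step: R->5, L=7; D->plug->D->R->B->L->F->refl->H->L'->A->R'->F->plug->F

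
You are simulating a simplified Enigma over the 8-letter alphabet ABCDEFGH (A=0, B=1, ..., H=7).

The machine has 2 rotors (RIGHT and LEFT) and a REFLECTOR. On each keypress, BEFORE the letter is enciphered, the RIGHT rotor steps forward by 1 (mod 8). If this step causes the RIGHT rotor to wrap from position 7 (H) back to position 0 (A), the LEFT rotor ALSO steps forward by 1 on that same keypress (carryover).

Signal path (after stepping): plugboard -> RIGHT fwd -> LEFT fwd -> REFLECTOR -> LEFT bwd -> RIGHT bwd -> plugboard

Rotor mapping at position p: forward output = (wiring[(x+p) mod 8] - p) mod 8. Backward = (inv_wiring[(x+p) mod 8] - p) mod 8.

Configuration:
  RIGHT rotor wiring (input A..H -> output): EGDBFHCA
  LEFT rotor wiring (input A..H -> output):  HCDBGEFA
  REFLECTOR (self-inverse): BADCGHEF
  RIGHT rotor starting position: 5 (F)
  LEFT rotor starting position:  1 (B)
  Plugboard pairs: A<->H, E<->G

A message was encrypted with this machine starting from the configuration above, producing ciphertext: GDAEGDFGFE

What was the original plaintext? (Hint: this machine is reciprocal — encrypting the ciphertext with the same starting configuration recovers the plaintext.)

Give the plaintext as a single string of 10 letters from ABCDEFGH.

Answer: EHFCBAAFHC

Derivation:
Char 1 ('G'): step: R->6, L=1; G->plug->E->R->F->L->E->refl->G->L'->H->R'->G->plug->E
Char 2 ('D'): step: R->7, L=1; D->plug->D->R->E->L->D->refl->C->L'->B->R'->A->plug->H
Char 3 ('A'): step: R->0, L->2 (L advanced); A->plug->H->R->A->L->B->refl->A->L'->H->R'->F->plug->F
Char 4 ('E'): step: R->1, L=2; E->plug->G->R->H->L->A->refl->B->L'->A->R'->C->plug->C
Char 5 ('G'): step: R->2, L=2; G->plug->E->R->A->L->B->refl->A->L'->H->R'->B->plug->B
Char 6 ('D'): step: R->3, L=2; D->plug->D->R->H->L->A->refl->B->L'->A->R'->H->plug->A
Char 7 ('F'): step: R->4, L=2; F->plug->F->R->C->L->E->refl->G->L'->F->R'->H->plug->A
Char 8 ('G'): step: R->5, L=2; G->plug->E->R->B->L->H->refl->F->L'->G->R'->F->plug->F
Char 9 ('F'): step: R->6, L=2; F->plug->F->R->D->L->C->refl->D->L'->E->R'->A->plug->H
Char 10 ('E'): step: R->7, L=2; E->plug->G->R->A->L->B->refl->A->L'->H->R'->C->plug->C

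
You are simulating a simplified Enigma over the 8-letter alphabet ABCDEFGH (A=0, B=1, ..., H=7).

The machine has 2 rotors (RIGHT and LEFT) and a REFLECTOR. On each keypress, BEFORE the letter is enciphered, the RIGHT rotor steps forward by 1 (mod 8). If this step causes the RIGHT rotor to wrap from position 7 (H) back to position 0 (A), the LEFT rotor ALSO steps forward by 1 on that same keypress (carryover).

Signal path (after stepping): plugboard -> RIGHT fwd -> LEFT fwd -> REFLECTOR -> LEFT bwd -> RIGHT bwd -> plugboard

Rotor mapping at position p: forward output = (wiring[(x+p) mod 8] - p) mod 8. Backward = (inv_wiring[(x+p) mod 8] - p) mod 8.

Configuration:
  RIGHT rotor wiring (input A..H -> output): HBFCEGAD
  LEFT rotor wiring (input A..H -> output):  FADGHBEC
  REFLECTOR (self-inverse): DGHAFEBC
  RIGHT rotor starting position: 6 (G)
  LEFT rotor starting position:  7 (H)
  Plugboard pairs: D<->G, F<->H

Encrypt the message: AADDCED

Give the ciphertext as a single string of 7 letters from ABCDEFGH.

Answer: GECAGHB

Derivation:
Char 1 ('A'): step: R->7, L=7; A->plug->A->R->E->L->H->refl->C->L'->G->R'->D->plug->G
Char 2 ('A'): step: R->0, L->0 (L advanced); A->plug->A->R->H->L->C->refl->H->L'->E->R'->E->plug->E
Char 3 ('D'): step: R->1, L=0; D->plug->G->R->C->L->D->refl->A->L'->B->R'->C->plug->C
Char 4 ('D'): step: R->2, L=0; D->plug->G->R->F->L->B->refl->G->L'->D->R'->A->plug->A
Char 5 ('C'): step: R->3, L=0; C->plug->C->R->D->L->G->refl->B->L'->F->R'->D->plug->G
Char 6 ('E'): step: R->4, L=0; E->plug->E->R->D->L->G->refl->B->L'->F->R'->F->plug->H
Char 7 ('D'): step: R->5, L=0; D->plug->G->R->F->L->B->refl->G->L'->D->R'->B->plug->B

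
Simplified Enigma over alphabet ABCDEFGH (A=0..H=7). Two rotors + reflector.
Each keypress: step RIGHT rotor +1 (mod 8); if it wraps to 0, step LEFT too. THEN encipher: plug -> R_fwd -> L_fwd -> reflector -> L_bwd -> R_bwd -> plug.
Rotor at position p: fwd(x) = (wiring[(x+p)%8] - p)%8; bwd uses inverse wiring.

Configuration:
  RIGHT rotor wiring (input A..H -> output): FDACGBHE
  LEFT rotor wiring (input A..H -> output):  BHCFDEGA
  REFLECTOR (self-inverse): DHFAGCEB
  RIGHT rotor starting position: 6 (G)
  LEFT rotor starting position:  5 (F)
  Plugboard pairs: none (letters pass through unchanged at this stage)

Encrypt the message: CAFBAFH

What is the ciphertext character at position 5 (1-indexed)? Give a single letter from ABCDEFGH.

Char 1 ('C'): step: R->7, L=5; C->plug->C->R->E->L->C->refl->F->L'->F->R'->A->plug->A
Char 2 ('A'): step: R->0, L->6 (L advanced); A->plug->A->R->F->L->H->refl->B->L'->D->R'->B->plug->B
Char 3 ('F'): step: R->1, L=6; F->plug->F->R->G->L->F->refl->C->L'->B->R'->C->plug->C
Char 4 ('B'): step: R->2, L=6; B->plug->B->R->A->L->A->refl->D->L'->C->R'->F->plug->F
Char 5 ('A'): step: R->3, L=6; A->plug->A->R->H->L->G->refl->E->L'->E->R'->D->plug->D

D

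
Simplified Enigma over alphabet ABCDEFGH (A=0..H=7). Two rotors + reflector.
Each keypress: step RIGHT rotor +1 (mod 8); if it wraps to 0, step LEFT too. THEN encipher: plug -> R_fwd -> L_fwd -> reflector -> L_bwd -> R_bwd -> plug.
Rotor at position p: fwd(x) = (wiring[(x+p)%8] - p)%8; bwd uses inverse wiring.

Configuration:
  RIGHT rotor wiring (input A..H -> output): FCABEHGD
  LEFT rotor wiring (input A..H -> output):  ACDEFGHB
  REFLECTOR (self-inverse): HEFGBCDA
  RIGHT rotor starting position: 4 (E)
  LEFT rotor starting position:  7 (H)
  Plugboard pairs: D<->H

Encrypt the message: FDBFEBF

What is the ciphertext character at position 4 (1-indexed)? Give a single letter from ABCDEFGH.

Char 1 ('F'): step: R->5, L=7; F->plug->F->R->D->L->E->refl->B->L'->B->R'->B->plug->B
Char 2 ('D'): step: R->6, L=7; D->plug->H->R->B->L->B->refl->E->L'->D->R'->F->plug->F
Char 3 ('B'): step: R->7, L=7; B->plug->B->R->G->L->H->refl->A->L'->H->R'->H->plug->D
Char 4 ('F'): step: R->0, L->0 (L advanced); F->plug->F->R->H->L->B->refl->E->L'->D->R'->H->plug->D

D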